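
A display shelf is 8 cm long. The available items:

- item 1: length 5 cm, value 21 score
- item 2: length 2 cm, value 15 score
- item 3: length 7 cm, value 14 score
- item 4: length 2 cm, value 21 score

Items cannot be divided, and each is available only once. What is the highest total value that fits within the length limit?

Check high-value combinations within 8 cm:
- item 1+item 4: length 5+2=7, value 21+21=42
- item 2+item 4: length 2+2=4, value 15+21=36
- item 1+item 2: length 5+2=7, value 21+15=36
- item 4: length 2, value 21
Best: 42 score.

42 score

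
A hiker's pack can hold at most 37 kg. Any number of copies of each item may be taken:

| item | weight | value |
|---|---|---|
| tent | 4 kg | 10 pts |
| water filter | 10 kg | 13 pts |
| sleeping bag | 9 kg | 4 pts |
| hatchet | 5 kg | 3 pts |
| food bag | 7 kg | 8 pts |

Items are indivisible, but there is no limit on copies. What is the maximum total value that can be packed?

Best value-per-unit is tent at 10/4, and filling with it alone uses weight 9×4=36. No mix of the others beats 9×10 = 90.

90 pts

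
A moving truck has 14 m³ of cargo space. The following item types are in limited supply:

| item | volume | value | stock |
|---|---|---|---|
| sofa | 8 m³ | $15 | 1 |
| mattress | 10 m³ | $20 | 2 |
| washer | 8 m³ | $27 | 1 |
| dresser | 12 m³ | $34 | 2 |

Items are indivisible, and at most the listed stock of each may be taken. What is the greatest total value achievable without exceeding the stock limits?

Best selections within volume 14 and stock limits:
- 1×dresser: volume 12, value 34
- 1×washer: volume 8, value 27
- 1×mattress: volume 10, value 20
Best: $34.

$34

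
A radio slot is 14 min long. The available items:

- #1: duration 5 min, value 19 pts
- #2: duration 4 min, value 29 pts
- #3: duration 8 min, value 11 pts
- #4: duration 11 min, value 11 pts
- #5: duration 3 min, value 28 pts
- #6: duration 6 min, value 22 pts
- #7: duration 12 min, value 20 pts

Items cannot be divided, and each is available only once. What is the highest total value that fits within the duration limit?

79 pts

Check high-value combinations within 14 min:
- #2+#5+#6: duration 4+3+6=13, value 29+28+22=79
- #1+#2+#5: duration 5+4+3=12, value 19+29+28=76
- #1+#5+#6: duration 5+3+6=14, value 19+28+22=69
Best: 79 pts.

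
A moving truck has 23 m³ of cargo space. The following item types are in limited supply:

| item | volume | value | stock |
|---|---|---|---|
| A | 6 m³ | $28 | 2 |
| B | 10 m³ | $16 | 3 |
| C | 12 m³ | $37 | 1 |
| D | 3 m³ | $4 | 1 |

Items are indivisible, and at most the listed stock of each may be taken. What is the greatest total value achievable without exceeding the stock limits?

Top feasible selections:
- 2×A + 1×B: volume 22, value 72
- 1×A + 1×C + 1×D: volume 21, value 69
- 1×A + 1×C: volume 18, value 65
Best: $72.

$72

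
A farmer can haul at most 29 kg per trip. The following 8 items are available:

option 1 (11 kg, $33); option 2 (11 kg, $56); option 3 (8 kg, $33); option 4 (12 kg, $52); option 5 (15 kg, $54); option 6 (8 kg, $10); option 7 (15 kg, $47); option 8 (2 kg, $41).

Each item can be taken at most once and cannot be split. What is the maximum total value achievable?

$151

Check high-value combinations within 29 kg:
- option 2+option 5+option 8: weight 11+15+2=28, value 56+54+41=151
- option 2+option 4+option 8: weight 11+12+2=25, value 56+52+41=149
- option 4+option 5+option 8: weight 12+15+2=29, value 52+54+41=147
- option 2+option 7+option 8: weight 11+15+2=28, value 56+47+41=144
- option 2+option 3+option 6+option 8: weight 11+8+8+2=29, value 56+33+10+41=140
Best: $151.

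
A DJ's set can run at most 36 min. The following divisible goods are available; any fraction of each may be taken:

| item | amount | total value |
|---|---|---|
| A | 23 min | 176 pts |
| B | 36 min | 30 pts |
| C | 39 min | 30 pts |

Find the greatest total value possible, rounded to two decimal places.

Take in order of value per unit:
- A (176/23 per unit): all 23 → value 176, running total 176.00
- B (30/36 per unit): 13 of 36 → value 13×30/36 = 10.8333, running total 186.83
Total 186.83.

186.83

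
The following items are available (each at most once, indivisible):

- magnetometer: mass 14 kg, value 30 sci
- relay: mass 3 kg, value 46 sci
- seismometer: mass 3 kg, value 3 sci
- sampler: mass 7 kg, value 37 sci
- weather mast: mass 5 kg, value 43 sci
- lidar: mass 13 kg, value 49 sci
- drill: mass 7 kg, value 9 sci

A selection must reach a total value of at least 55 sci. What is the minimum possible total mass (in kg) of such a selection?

8

Subsets with value ≥ 55, sorted by total mass:
- relay+weather mast: mass 8, value 89
- relay+sampler: mass 10, value 83
Minimum mass: 8 kg.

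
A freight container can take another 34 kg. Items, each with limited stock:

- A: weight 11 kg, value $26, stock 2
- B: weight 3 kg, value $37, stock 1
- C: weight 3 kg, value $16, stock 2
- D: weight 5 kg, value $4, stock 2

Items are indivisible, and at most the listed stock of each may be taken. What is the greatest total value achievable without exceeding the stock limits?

Top feasible selections:
- 2×A + 1×B + 2×C: weight 31, value 121
- 2×A + 1×B + 1×C + 1×D: weight 33, value 109
Best: $121.

$121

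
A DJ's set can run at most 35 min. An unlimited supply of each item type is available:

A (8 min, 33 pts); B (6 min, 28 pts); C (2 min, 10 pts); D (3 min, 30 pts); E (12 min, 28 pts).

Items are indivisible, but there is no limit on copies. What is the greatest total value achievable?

340 pts

Best value-per-unit is D at 30/3; filling with it alone gives 11×30 = 330.
Optimal mix: 1×C + 11×D → duration 35, value 340.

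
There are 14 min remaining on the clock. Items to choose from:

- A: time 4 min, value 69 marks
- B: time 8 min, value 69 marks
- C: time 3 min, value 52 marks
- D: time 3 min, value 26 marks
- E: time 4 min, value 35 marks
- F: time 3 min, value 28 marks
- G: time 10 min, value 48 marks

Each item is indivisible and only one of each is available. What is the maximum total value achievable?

Check high-value combinations within 14 min:
- A+C+E+F: time 4+3+4+3=14, value 69+52+35+28=184
- A+C+D+E: time 4+3+3+4=14, value 69+52+26+35=182
- A+C+D+F: time 4+3+3+3=13, value 69+52+26+28=175
- A+D+E+F: time 4+3+4+3=14, value 69+26+35+28=158
Best: 184 marks.

184 marks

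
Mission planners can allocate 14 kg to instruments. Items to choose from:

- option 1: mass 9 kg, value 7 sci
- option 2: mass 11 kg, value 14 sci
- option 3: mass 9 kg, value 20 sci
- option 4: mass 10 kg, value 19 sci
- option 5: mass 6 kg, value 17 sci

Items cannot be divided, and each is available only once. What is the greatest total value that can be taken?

This is a 0/1 knapsack; check combinations near the capacity.
- option 3: mass 9, value 20
- option 4: mass 10, value 19
- option 5: mass 6, value 17
- option 2: mass 11, value 14
- option 1: mass 9, value 7
Best: 20 sci.

20 sci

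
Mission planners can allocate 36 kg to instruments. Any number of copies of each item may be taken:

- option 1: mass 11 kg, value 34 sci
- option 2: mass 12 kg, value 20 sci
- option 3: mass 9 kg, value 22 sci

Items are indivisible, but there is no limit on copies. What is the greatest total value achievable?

102 sci

Best value-per-unit is option 1 at 34/11, and filling with it alone uses mass 3×11=33. No mix of the others beats 3×34 = 102.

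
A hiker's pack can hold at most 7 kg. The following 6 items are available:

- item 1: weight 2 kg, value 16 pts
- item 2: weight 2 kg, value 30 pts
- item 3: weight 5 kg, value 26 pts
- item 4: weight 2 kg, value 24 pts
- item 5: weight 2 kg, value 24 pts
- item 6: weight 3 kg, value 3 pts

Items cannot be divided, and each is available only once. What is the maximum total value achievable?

78 pts

Check high-value combinations within 7 kg:
- item 2+item 4+item 5: weight 2+2+2=6, value 30+24+24=78
- item 1+item 2+item 4: weight 2+2+2=6, value 16+30+24=70
- item 1+item 2+item 5: weight 2+2+2=6, value 16+30+24=70
Best: 78 pts.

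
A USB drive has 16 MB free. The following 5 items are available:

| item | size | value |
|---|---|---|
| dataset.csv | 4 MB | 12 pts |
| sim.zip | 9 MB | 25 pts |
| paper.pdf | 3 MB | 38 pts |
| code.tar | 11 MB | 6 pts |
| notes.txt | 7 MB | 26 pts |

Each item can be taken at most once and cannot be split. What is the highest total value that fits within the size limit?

Check high-value combinations within 16 MB:
- dataset.csv+paper.pdf+notes.txt: size 4+3+7=14, value 12+38+26=76
- dataset.csv+sim.zip+paper.pdf: size 4+9+3=16, value 12+25+38=75
- paper.pdf+notes.txt: size 3+7=10, value 38+26=64
- sim.zip+paper.pdf: size 9+3=12, value 25+38=63
- sim.zip+notes.txt: size 9+7=16, value 25+26=51
Best: 76 pts.

76 pts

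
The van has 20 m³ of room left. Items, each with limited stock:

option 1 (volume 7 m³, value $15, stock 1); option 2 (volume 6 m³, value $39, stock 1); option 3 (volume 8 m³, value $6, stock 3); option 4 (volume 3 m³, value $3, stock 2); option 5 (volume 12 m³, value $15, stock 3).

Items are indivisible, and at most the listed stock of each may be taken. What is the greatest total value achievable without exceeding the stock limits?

Top feasible selections:
- 1×option 1 + 1×option 2 + 2×option 4: volume 19, value 60
- 1×option 1 + 1×option 2 + 1×option 4: volume 16, value 57
- 1×option 1 + 1×option 2: volume 13, value 54
- 1×option 2 + 1×option 5: volume 18, value 54
Best: $60.

$60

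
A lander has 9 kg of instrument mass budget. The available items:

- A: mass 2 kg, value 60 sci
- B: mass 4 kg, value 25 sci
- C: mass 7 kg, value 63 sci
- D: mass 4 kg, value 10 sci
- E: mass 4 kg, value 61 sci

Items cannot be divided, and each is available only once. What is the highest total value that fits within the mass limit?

This is a 0/1 knapsack; check combinations near the capacity.
- A+C: mass 2+7=9, value 60+63=123
- A+E: mass 2+4=6, value 60+61=121
- B+E: mass 4+4=8, value 25+61=86
- A+B: mass 2+4=6, value 60+25=85
- D+E: mass 4+4=8, value 10+61=71
Best: 123 sci.

123 sci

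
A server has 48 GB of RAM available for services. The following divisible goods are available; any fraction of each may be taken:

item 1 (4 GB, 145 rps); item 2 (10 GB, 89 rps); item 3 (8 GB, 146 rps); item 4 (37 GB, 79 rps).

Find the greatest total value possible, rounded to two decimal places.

435.51

Take in order of value per unit:
- item 1 (145/4 per unit): all 4 → value 145, running total 145.00
- item 3 (146/8 per unit): all 8 → value 146, running total 291.00
- item 2 (89/10 per unit): all 10 → value 89, running total 380.00
- item 4 (79/37 per unit): 26 of 37 → value 26×79/37 = 55.5135, running total 435.51
Total 435.51.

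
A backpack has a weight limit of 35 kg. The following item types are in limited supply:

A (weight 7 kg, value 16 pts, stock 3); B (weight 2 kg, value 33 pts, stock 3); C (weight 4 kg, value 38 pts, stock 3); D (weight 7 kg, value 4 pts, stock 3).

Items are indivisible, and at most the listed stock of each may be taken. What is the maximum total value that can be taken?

Top feasible selections:
- 2×A + 3×B + 3×C: weight 32, value 245
- 1×A + 3×B + 3×C + 1×D: weight 32, value 233
- 1×A + 3×B + 3×C: weight 25, value 229
Best: 245 pts.

245 pts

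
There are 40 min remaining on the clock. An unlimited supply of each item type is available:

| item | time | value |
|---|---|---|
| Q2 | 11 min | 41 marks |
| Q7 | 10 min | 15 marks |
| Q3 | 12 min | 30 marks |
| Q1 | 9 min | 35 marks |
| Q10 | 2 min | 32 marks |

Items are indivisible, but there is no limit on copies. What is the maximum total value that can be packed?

Best value-per-unit is Q10 at 32/2, and filling with it alone uses time 20×2=40. No mix of the others beats 20×32 = 640.

640 marks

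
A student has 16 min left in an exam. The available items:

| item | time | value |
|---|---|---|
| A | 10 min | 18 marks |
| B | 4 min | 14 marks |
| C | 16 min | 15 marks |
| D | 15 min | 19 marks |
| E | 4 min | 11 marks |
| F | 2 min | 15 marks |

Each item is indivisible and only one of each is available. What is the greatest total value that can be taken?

47 marks

Check high-value combinations within 16 min:
- A+B+F: time 10+4+2=16, value 18+14+15=47
- A+E+F: time 10+4+2=16, value 18+11+15=44
- B+E+F: time 4+4+2=10, value 14+11+15=40
Best: 47 marks.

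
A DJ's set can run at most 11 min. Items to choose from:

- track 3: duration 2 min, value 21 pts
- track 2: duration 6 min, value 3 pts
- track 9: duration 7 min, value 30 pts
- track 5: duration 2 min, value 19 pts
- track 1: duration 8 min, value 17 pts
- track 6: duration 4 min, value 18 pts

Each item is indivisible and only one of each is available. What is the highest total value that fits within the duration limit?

70 pts

Check high-value combinations within 11 min:
- track 3+track 9+track 5: duration 2+7+2=11, value 21+30+19=70
- track 3+track 5+track 6: duration 2+2+4=8, value 21+19+18=58
- track 3+track 9: duration 2+7=9, value 21+30=51
- track 9+track 5: duration 7+2=9, value 30+19=49
Best: 70 pts.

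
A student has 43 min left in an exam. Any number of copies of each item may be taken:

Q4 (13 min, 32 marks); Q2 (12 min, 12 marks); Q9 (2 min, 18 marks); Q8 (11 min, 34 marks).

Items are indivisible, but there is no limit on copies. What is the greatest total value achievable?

378 marks

Best value-per-unit is Q9 at 18/2, and filling with it alone uses time 21×2=42. No mix of the others beats 21×18 = 378.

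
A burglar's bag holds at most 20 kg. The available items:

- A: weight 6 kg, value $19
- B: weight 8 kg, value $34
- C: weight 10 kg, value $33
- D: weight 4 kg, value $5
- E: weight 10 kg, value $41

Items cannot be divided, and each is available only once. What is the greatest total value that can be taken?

$75

Check high-value combinations within 20 kg:
- B+E: weight 8+10=18, value 34+41=75
- C+E: weight 10+10=20, value 33+41=74
- B+C: weight 8+10=18, value 34+33=67
- A+D+E: weight 6+4+10=20, value 19+5+41=65
- A+E: weight 6+10=16, value 19+41=60
Best: $75.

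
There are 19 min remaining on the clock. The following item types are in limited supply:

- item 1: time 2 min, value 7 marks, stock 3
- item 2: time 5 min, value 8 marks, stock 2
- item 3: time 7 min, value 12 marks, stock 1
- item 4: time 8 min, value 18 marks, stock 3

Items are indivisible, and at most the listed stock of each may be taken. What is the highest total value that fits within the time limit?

Best selections within time 19 and stock limits:
- 3×item 1 + 1×item 2 + 1×item 4: time 19, value 47
- 2×item 1 + 1×item 3 + 1×item 4: time 19, value 44
Best: 47 marks.

47 marks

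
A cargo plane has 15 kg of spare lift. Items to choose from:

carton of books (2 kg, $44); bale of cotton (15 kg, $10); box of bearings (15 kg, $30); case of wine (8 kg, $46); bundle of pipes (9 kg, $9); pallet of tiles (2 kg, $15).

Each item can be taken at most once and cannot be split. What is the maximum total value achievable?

Check high-value combinations within 15 kg:
- carton of books+case of wine+pallet of tiles: weight 2+8+2=12, value 44+46+15=105
- carton of books+case of wine: weight 2+8=10, value 44+46=90
- carton of books+bundle of pipes+pallet of tiles: weight 2+9+2=13, value 44+9+15=68
- case of wine+pallet of tiles: weight 8+2=10, value 46+15=61
- carton of books+pallet of tiles: weight 2+2=4, value 44+15=59
Best: $105.

$105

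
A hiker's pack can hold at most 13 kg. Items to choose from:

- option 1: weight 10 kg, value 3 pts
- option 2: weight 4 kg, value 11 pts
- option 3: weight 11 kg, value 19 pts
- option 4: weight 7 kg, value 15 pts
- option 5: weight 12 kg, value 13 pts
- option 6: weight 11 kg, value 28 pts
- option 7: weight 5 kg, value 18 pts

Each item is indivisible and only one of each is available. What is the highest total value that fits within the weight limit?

Check high-value combinations within 13 kg:
- option 4+option 7: weight 7+5=12, value 15+18=33
- option 2+option 7: weight 4+5=9, value 11+18=29
- option 6: weight 11, value 28
- option 2+option 4: weight 4+7=11, value 11+15=26
Best: 33 pts.

33 pts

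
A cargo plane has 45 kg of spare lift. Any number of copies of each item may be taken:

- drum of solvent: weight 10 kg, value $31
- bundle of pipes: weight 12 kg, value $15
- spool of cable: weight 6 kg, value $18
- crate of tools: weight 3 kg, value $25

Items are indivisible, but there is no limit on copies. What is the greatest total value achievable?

$375

Best value-per-unit is crate of tools at 25/3, and filling with it alone uses weight 15×3=45. No mix of the others beats 15×25 = 375.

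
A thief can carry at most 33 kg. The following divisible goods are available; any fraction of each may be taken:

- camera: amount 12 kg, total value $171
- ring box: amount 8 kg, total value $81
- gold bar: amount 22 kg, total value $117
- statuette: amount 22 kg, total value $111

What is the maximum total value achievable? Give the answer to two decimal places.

321.14

Take in order of value per unit:
- camera (171/12 per unit): all 12 → value 171, running total 171.00
- ring box (81/8 per unit): all 8 → value 81, running total 252.00
- gold bar (117/22 per unit): 13 of 22 → value 13×117/22 = 69.1364, running total 321.14
Total 321.14.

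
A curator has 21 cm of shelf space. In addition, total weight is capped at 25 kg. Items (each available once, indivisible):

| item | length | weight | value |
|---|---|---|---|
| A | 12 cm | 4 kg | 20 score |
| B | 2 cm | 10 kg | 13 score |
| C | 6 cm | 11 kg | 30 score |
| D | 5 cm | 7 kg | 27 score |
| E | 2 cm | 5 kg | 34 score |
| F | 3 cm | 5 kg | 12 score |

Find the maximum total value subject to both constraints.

91 score

Feasible sets respecting both limits:
- C+D+E: length 13, weight 23, value 91
- A+C+E: length 20, weight 20, value 84
- A+D+E: length 19, weight 16, value 81
Best: 91 score.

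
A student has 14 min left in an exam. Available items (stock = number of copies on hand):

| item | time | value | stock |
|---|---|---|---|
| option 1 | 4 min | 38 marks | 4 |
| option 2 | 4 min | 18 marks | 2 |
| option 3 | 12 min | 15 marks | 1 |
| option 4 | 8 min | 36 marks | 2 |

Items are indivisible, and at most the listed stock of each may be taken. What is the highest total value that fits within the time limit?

Top feasible selections:
- 3×option 1: time 12, value 114
- 2×option 1 + 1×option 2: time 12, value 94
Best: 114 marks.

114 marks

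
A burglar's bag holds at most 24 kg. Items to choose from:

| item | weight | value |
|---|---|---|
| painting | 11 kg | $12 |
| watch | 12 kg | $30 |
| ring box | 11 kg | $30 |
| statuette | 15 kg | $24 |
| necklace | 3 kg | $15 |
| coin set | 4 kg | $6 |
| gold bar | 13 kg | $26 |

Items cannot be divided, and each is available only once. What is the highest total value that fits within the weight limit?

$60

Check high-value combinations within 24 kg:
- watch+ring box: weight 12+11=23, value 30+30=60
- ring box+gold bar: weight 11+13=24, value 30+26=56
- ring box+necklace+coin set: weight 11+3+4=18, value 30+15+6=51
Best: $60.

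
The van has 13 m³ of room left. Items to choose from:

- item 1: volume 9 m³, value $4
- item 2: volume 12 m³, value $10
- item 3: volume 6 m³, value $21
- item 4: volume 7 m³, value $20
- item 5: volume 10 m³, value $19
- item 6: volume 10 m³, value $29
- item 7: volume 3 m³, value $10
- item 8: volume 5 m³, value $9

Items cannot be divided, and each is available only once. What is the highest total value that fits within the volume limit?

This is a 0/1 knapsack; check combinations near the capacity.
- item 3+item 4: volume 6+7=13, value 21+20=41
- item 6+item 7: volume 10+3=13, value 29+10=39
- item 3+item 7: volume 6+3=9, value 21+10=31
- item 4+item 7: volume 7+3=10, value 20+10=30
Best: $41.

$41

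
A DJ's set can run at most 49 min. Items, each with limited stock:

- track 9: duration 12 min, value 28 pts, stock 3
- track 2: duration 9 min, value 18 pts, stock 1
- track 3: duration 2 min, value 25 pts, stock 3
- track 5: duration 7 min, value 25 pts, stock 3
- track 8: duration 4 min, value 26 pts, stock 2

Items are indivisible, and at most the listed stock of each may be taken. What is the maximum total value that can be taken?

Top feasible selections:
- 1×track 9 + 3×track 3 + 3×track 5 + 2×track 8: duration 47, value 230
- 1×track 9 + 1×track 2 + 3×track 3 + 2×track 5 + 2×track 8: duration 49, value 223
Best: 230 pts.

230 pts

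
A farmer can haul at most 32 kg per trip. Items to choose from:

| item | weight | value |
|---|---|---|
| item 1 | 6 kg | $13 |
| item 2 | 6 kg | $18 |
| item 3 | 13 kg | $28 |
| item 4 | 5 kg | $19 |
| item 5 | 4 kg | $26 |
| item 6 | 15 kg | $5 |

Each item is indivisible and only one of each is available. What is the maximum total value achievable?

Check high-value combinations within 32 kg:
- item 2+item 3+item 4+item 5: weight 6+13+5+4=28, value 18+28+19+26=91
- item 1+item 3+item 4+item 5: weight 6+13+5+4=28, value 13+28+19+26=86
- item 1+item 2+item 3+item 5: weight 6+6+13+4=29, value 13+18+28+26=85
Best: $91.

$91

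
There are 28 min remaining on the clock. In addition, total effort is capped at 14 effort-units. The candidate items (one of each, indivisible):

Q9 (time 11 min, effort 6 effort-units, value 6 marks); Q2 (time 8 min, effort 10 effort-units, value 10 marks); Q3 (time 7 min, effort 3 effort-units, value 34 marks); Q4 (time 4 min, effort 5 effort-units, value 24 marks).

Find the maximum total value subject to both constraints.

64 marks

Feasible sets respecting both limits:
- Q9+Q3+Q4: time 22, effort 14, value 64
- Q3+Q4: time 11, effort 8, value 58
- Q2+Q3: time 15, effort 13, value 44
Best: 64 marks.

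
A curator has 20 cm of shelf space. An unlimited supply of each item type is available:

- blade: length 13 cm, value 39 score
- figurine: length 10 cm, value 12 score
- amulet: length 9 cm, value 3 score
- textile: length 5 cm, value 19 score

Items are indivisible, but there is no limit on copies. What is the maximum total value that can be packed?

Best value-per-unit is textile at 19/5, and filling with it alone uses length 4×5=20. No mix of the others beats 4×19 = 76.

76 score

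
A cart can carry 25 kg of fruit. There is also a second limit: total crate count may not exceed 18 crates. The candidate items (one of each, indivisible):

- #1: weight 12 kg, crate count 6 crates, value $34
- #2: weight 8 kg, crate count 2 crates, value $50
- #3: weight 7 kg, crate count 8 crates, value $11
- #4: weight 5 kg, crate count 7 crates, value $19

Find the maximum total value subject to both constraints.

$103

Feasible sets respecting both limits:
- #1+#2+#4: weight 25, crate count 15, value 103
- #1+#2: weight 20, crate count 8, value 84
- #2+#3+#4: weight 20, crate count 17, value 80
Best: $103.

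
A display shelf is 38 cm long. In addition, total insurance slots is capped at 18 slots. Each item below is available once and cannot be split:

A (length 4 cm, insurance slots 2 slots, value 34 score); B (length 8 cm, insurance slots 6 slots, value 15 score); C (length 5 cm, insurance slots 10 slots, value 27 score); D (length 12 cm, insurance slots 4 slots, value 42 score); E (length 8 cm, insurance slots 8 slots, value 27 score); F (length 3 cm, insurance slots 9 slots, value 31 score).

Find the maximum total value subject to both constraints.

Feasible sets respecting both limits:
- A+D+F: length 19, insurance slots 15, value 107
- A+C+D: length 21, insurance slots 16, value 103
- A+D+E: length 24, insurance slots 14, value 103
Best: 107 score.

107 score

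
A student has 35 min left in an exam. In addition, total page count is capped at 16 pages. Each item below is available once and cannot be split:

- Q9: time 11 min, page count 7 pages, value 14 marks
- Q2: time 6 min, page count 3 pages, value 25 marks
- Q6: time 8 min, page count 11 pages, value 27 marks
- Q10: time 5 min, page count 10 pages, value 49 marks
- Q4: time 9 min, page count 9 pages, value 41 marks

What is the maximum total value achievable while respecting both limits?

Feasible sets respecting both limits:
- Q2+Q10: time 11, page count 13, value 74
- Q2+Q4: time 15, page count 12, value 66
- Q9+Q4: time 20, page count 16, value 55
- Q2+Q6: time 14, page count 14, value 52
Best: 74 marks.

74 marks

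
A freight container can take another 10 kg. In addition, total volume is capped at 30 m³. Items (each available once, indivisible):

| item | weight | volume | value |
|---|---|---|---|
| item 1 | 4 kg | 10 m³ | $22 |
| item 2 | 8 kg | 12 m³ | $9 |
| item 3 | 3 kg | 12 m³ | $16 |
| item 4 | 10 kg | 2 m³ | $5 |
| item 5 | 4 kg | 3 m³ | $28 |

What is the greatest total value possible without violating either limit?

Feasible sets respecting both limits:
- item 1+item 5: weight 8, volume 13, value 50
- item 3+item 5: weight 7, volume 15, value 44
- item 1+item 3: weight 7, volume 22, value 38
- item 5: weight 4, volume 3, value 28
Best: $50.

$50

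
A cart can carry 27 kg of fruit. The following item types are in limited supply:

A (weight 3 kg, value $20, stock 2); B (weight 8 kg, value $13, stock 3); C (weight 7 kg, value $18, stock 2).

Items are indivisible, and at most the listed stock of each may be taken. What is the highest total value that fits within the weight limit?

Top feasible selections:
- 2×A + 2×C: weight 20, value 76
- 2×A + 1×B + 1×C: weight 21, value 71
Best: $76.

$76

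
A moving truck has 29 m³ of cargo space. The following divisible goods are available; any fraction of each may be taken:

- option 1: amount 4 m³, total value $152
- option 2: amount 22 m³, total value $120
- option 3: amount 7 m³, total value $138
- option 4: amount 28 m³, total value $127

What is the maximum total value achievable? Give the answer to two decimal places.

Take in order of value per unit:
- option 1 (152/4 per unit): all 4 → value 152, running total 152.00
- option 3 (138/7 per unit): all 7 → value 138, running total 290.00
- option 2 (120/22 per unit): 18 of 22 → value 18×120/22 = 98.1818, running total 388.18
Total 388.18.

388.18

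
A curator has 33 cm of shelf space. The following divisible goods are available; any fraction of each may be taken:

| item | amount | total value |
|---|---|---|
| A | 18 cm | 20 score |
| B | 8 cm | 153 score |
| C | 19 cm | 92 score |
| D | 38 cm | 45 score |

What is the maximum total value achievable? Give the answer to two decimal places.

252.11

Take in order of value per unit:
- B (153/8 per unit): all 8 → value 153, running total 153.00
- C (92/19 per unit): all 19 → value 92, running total 245.00
- D (45/38 per unit): 6 of 38 → value 6×45/38 = 7.1053, running total 252.11
Total 252.11.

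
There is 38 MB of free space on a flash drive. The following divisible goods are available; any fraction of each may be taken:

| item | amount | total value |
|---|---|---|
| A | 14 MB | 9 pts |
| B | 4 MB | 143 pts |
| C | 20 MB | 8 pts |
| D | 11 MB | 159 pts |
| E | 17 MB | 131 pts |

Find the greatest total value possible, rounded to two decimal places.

Take in order of value per unit:
- B (143/4 per unit): all 4 → value 143, running total 143.00
- D (159/11 per unit): all 11 → value 159, running total 302.00
- E (131/17 per unit): all 17 → value 131, running total 433.00
- A (9/14 per unit): 6 of 14 → value 6×9/14 = 3.8571, running total 436.86
Total 436.86.

436.86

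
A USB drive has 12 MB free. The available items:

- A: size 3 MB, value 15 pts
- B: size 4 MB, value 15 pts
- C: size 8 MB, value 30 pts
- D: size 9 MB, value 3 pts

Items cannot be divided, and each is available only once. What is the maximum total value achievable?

45 pts

Check high-value combinations within 12 MB:
- A+C: size 3+8=11, value 15+30=45
- B+C: size 4+8=12, value 15+30=45
- A+B: size 3+4=7, value 15+15=30
- C: size 8, value 30
- A+D: size 3+9=12, value 15+3=18
Best: 45 pts.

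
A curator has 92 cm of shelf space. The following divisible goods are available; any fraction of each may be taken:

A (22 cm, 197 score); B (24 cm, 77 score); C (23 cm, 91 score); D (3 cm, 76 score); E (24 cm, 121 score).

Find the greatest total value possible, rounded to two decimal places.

549.17

Take in order of value per unit:
- D (76/3 per unit): all 3 → value 76, running total 76.00
- A (197/22 per unit): all 22 → value 197, running total 273.00
- E (121/24 per unit): all 24 → value 121, running total 394.00
- C (91/23 per unit): all 23 → value 91, running total 485.00
- B (77/24 per unit): 20 of 24 → value 20×77/24 = 64.1667, running total 549.17
Total 549.17.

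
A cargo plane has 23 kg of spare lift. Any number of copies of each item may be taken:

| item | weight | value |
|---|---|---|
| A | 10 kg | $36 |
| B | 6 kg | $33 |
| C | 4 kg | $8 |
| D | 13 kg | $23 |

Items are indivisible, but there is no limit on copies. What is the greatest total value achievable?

Best value-per-unit is B at 33/6; filling with it alone gives 3×33 = 99.
Optimal mix: 3×B + 1×C → weight 22, value 107.

$107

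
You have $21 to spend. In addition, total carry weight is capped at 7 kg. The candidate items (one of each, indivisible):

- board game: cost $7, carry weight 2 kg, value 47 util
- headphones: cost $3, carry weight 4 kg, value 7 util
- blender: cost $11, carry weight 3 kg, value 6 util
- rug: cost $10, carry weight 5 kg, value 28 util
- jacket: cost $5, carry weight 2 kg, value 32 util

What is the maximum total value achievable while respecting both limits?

Feasible sets respecting both limits:
- board game+jacket: cost 12, carry weight 4, value 79
- board game+rug: cost 17, carry weight 7, value 75
- rug+jacket: cost 15, carry weight 7, value 60
Best: 79 util.

79 util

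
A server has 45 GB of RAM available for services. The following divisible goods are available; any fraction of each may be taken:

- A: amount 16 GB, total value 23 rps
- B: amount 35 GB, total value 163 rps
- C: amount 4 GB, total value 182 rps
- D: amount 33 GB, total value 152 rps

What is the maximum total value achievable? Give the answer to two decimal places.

372.64

Take in order of value per unit:
- C (182/4 per unit): all 4 → value 182, running total 182.00
- B (163/35 per unit): all 35 → value 163, running total 345.00
- D (152/33 per unit): 6 of 33 → value 6×152/33 = 27.6364, running total 372.64
Total 372.64.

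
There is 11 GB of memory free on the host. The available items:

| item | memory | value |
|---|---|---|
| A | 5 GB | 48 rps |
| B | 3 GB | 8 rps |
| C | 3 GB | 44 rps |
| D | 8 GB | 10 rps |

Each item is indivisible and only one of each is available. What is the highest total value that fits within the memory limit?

100 rps

Check high-value combinations within 11 GB:
- A+B+C: memory 5+3+3=11, value 48+8+44=100
- A+C: memory 5+3=8, value 48+44=92
- A+B: memory 5+3=8, value 48+8=56
Best: 100 rps.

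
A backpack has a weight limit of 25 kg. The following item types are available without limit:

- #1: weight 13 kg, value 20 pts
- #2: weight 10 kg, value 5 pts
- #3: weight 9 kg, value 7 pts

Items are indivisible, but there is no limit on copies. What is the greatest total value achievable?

Best value-per-unit is #1 at 20/13; filling with it alone gives 1×20 = 20.
Optimal mix: 1×#1 + 1×#3 → weight 22, value 27.

27 pts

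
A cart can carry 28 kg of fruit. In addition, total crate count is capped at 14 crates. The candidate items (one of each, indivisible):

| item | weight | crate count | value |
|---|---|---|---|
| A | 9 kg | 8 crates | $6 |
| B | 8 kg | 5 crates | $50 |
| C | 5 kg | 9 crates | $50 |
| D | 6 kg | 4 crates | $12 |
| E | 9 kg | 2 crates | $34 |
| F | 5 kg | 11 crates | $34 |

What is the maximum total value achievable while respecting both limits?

Feasible sets respecting both limits:
- B+C: weight 13, crate count 14, value 100
- B+D+E: weight 23, crate count 11, value 96
- B+E: weight 17, crate count 7, value 84
- C+E: weight 14, crate count 11, value 84
Best: $100.

$100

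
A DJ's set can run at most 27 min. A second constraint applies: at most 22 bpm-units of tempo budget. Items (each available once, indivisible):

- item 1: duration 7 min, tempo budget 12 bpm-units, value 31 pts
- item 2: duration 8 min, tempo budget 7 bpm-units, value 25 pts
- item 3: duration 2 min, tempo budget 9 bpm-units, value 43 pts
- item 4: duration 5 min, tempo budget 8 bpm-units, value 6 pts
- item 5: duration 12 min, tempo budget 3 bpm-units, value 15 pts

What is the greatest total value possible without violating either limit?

83 pts

Feasible sets respecting both limits:
- item 2+item 3+item 5: duration 22, tempo budget 19, value 83
- item 1+item 3: duration 9, tempo budget 21, value 74
- item 1+item 2+item 5: duration 27, tempo budget 22, value 71
- item 2+item 3: duration 10, tempo budget 16, value 68
Best: 83 pts.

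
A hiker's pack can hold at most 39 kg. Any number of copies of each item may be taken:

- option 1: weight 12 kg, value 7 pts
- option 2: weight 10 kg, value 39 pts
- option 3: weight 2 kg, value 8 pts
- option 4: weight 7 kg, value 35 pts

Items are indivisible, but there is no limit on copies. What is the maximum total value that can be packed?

191 pts

Best value-per-unit is option 4 at 35/7; filling with it alone gives 5×35 = 175.
Optimal mix: 2×option 3 + 5×option 4 → weight 39, value 191.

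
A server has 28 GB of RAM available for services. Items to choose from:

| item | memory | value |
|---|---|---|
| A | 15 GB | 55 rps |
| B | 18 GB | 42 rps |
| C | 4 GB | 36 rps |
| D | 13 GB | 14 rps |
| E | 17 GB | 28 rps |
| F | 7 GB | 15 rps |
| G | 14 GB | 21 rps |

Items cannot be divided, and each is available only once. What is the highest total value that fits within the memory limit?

Check high-value combinations within 28 GB:
- A+C+F: memory 15+4+7=26, value 55+36+15=106
- A+C: memory 15+4=19, value 55+36=91
- C+E+F: memory 4+17+7=28, value 36+28+15=79
- B+C: memory 18+4=22, value 42+36=78
- C+F+G: memory 4+7+14=25, value 36+15+21=72
Best: 106 rps.

106 rps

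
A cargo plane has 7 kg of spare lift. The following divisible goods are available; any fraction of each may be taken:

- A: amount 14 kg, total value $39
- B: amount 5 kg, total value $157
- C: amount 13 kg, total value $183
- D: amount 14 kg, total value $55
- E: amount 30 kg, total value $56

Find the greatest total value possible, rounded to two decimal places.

185.15

Take in order of value per unit:
- B (157/5 per unit): all 5 → value 157, running total 157.00
- C (183/13 per unit): 2 of 13 → value 2×183/13 = 28.1538, running total 185.15
Total 185.15.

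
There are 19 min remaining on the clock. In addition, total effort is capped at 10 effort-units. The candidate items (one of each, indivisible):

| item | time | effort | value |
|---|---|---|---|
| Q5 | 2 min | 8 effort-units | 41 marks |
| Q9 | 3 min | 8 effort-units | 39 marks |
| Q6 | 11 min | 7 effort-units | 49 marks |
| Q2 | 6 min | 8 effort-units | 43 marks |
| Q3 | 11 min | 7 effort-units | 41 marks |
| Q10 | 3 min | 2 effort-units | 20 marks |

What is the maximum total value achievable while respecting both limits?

69 marks

Feasible sets respecting both limits:
- Q6+Q10: time 14, effort 9, value 69
- Q2+Q10: time 9, effort 10, value 63
- Q5+Q10: time 5, effort 10, value 61
- Q3+Q10: time 14, effort 9, value 61
Best: 69 marks.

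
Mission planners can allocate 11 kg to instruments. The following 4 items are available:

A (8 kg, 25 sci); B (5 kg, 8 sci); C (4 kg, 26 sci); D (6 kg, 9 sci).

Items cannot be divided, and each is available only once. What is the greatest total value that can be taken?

Check high-value combinations within 11 kg:
- C+D: mass 4+6=10, value 26+9=35
- B+C: mass 5+4=9, value 8+26=34
- C: mass 4, value 26
Best: 35 sci.

35 sci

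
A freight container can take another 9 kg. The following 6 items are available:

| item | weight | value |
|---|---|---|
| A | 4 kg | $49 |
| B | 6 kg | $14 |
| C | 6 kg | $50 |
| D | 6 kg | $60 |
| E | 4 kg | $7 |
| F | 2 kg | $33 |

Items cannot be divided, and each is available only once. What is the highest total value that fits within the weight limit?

Check high-value combinations within 9 kg:
- D+F: weight 6+2=8, value 60+33=93
- C+F: weight 6+2=8, value 50+33=83
- A+F: weight 4+2=6, value 49+33=82
- D: weight 6, value 60
- A+E: weight 4+4=8, value 49+7=56
Best: $93.

$93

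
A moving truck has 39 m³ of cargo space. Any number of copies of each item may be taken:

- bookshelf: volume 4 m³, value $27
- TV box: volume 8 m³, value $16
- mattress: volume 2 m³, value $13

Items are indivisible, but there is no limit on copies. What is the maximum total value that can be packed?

$256

Best value-per-unit is bookshelf at 27/4; filling with it alone gives 9×27 = 243.
Optimal mix: 9×bookshelf + 1×mattress → volume 38, value 256.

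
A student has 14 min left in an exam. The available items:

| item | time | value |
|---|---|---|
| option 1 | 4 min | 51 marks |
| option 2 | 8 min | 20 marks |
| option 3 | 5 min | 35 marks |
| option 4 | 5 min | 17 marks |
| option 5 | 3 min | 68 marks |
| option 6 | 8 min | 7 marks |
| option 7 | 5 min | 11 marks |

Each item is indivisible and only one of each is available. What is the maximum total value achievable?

Check high-value combinations within 14 min:
- option 1+option 3+option 5: time 4+5+3=12, value 51+35+68=154
- option 1+option 4+option 5: time 4+5+3=12, value 51+17+68=136
- option 1+option 5+option 7: time 4+3+5=12, value 51+68+11=130
- option 3+option 4+option 5: time 5+5+3=13, value 35+17+68=120
- option 1+option 5: time 4+3=7, value 51+68=119
Best: 154 marks.

154 marks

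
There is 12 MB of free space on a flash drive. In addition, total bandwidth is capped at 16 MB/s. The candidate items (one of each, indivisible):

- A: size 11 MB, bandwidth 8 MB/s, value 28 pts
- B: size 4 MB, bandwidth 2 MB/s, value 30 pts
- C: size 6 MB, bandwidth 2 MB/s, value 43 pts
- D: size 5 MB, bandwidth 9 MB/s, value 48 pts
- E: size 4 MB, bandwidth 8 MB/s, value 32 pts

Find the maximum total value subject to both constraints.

91 pts

Feasible sets respecting both limits:
- C+D: size 11, bandwidth 11, value 91
- B+D: size 9, bandwidth 11, value 78
- C+E: size 10, bandwidth 10, value 75
- B+C: size 10, bandwidth 4, value 73
Best: 91 pts.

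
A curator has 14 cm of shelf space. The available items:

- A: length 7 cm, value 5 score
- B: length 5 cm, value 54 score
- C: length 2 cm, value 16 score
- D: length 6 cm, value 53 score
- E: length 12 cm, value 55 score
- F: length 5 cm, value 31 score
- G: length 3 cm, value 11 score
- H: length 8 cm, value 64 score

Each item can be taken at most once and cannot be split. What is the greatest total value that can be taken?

123 score

This is a 0/1 knapsack; check combinations near the capacity.
- B+C+D: length 5+2+6=13, value 54+16+53=123
- B+H: length 5+8=13, value 54+64=118
- B+D+G: length 5+6+3=14, value 54+53+11=118
- D+H: length 6+8=14, value 53+64=117
Best: 123 score.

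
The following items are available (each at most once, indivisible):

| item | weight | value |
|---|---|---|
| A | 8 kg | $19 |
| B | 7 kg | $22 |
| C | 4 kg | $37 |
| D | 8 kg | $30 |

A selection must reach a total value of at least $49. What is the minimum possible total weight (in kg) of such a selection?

Subsets with value ≥ 49, sorted by total weight:
- B+C: weight 11, value 59
- C+D: weight 12, value 67
- A+C: weight 12, value 56
- B+D: weight 15, value 52
Minimum weight: 11 kg.

11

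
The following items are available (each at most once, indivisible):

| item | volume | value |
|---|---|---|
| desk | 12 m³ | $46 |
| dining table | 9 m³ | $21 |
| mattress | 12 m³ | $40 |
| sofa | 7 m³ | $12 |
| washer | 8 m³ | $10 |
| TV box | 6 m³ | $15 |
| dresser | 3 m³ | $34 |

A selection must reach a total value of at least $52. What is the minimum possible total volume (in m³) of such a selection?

12

Subsets with value ≥ 52, sorted by total volume:
- dining table+dresser: volume 12, value 55
- desk+dresser: volume 15, value 80
- mattress+dresser: volume 15, value 74
- sofa+TV box+dresser: volume 16, value 61
Minimum volume: 12 m³.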